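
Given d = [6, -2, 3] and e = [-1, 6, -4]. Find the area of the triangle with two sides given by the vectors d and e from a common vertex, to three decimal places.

i: (-2)·(-4) - 3·6 = 8 - 18 = -10
j: 3·(-1) - 6·(-4) = -3 - (-24) = 21
k: 6·6 - (-2)·(-1) = 36 - 2 = 34
d × e = (-10, 21, 34)
|d × e| = √((-10)² + 21² + 34²) = √1697 ≈ 41.1947
area = ½ · 41.1947 ≈ 20.597

20.597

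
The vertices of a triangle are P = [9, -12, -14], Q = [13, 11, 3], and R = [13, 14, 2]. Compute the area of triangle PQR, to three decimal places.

37.537

PQ = (4, 23, 17),  PR = (4, 26, 16)
i: 23·16 - 17·26 = 368 - 442 = -74
j: 17·4 - 4·16 = 68 - 64 = 4
k: 4·26 - 23·4 = 104 - 92 = 12
PQ × PR = (-74, 4, 12)
|PQ × PR| = √5636 ≈ 75.0733
area = ½ · 75.0733 ≈ 37.537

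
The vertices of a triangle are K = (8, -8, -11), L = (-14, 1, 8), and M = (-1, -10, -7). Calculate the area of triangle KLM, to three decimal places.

83.651

KL = (-22, 9, 19),  KM = (-9, -2, 4)
i: 9·4 - 19·(-2) = 36 - (-38) = 74
j: 19·(-9) - (-22)·4 = -171 - (-88) = -83
k: (-22)·(-2) - 9·(-9) = 44 - (-81) = 125
KL × KM = (74, -83, 125)
|KL × KM| = √27990 ≈ 167.3021
area = ½ · 167.3021 ≈ 83.651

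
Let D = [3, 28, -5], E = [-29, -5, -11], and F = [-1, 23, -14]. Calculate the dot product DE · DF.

DE = E − D = (-32, -33, -6)
DF = F − D = (-4, -5, -9)
DE · DF = (-32)·(-4) + (-33)·(-5) + (-6)·(-9) = 128 + 165 + 54 = 347

347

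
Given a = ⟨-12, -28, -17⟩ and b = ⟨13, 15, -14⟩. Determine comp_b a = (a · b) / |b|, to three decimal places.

a · b = (-12)·13 + (-28)·15 + (-17)·(-14) = -156 - 420 + 238 = -338
|b| = √(169 + 225 + 196) = √590 ≈ 24.2899
comp_b a = -338 / √590 ≈ -13.915

-13.915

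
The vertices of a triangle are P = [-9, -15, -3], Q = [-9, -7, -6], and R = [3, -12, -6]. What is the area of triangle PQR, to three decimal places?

PQ = (0, 8, -3),  PR = (12, 3, -3)
i: 8·(-3) - (-3)·3 = -24 - (-9) = -15
j: (-3)·12 - 0·(-3) = -36 - 0 = -36
k: 0·3 - 8·12 = 0 - 96 = -96
PQ × PR = (-15, -36, -96)
|PQ × PR| = √10737 ≈ 103.6195
area = ½ · 103.6195 ≈ 51.810

51.810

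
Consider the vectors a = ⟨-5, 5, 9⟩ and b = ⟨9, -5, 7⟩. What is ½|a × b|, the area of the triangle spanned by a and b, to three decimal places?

71.162

i: 5·7 - 9·(-5) = 35 - (-45) = 80
j: 9·9 - (-5)·7 = 81 - (-35) = 116
k: (-5)·(-5) - 5·9 = 25 - 45 = -20
a × b = (80, 116, -20)
|a × b| = √(80² + 116² + (-20)²) = √20256 ≈ 142.3236
area = ½ · 142.3236 ≈ 71.162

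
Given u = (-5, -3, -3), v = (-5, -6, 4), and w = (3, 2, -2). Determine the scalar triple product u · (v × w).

-50

v × w:
i: (-6)·(-2) - 4·2 = 12 - 8 = 4
j: 4·3 - (-5)·(-2) = 12 - 10 = 2
k: (-5)·2 - (-6)·3 = -10 - (-18) = 8
v × w = (4, 2, 8)
u · (v × w) = (-5)·4 + (-3)·2 + (-3)·8 = -20 - 6 - 24 = -50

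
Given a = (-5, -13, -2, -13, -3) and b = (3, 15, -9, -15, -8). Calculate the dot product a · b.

27

a · b = (-5)·3 + (-13)·15 + (-2)·(-9) + (-13)·(-15) + (-3)·(-8) = -15 - 195 + 18 + 195 + 24 = 27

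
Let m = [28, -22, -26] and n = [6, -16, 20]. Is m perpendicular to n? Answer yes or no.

yes

m · n = 28·6 + (-22)·(-16) + (-26)·20 = 168 + 352 - 520 = 0
Zero, so the vectors are orthogonal.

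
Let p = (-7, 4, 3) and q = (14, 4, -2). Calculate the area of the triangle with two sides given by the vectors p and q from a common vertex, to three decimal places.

45.387

i: 4·(-2) - 3·4 = -8 - 12 = -20
j: 3·14 - (-7)·(-2) = 42 - 14 = 28
k: (-7)·4 - 4·14 = -28 - 56 = -84
p × q = (-20, 28, -84)
|p × q| = √((-20)² + 28² + (-84)²) = √8240 ≈ 90.7744
area = ½ · 90.7744 ≈ 45.387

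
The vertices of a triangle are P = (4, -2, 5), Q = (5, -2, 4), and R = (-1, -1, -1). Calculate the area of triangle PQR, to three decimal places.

PQ = (1, 0, -1),  PR = (-5, 1, -6)
i: 0·(-6) - (-1)·1 = 0 - (-1) = 1
j: (-1)·(-5) - 1·(-6) = 5 - (-6) = 11
k: 1·1 - 0·(-5) = 1 - 0 = 1
PQ × PR = (1, 11, 1)
|PQ × PR| = √123 ≈ 11.0905
area = ½ · 11.0905 ≈ 5.545

5.545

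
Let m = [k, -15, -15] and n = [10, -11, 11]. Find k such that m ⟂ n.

m · n = k·10 + (-15)·(-11) + (-15)·11 = 0 + 10k
Set equal to 0: 10k = 0, so k = 0.

0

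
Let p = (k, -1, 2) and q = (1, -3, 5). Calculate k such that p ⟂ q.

p · q = k·1 + (-1)·(-3) + 2·5 = 13 + 1k
Set equal to 0: 1k = -13, so k = -13.

-13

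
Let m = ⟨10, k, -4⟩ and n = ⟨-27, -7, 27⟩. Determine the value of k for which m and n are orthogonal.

-54

m · n = 10·(-27) + k·(-7) + (-4)·27 = -378 - 7k
Set equal to 0: -7k = 378, so k = -54.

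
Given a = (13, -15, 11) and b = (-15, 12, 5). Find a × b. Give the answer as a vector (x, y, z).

i: (-15)·5 - 11·12 = -75 - 132 = -207
j: 11·(-15) - 13·5 = -165 - 65 = -230
k: 13·12 - (-15)·(-15) = 156 - 225 = -69
a × b = (-207, -230, -69)

(-207, -230, -69)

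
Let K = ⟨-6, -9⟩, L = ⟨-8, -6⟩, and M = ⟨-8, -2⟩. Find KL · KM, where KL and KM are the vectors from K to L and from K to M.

KL = L − K = (-2, 3)
KM = M − K = (-2, 7)
KL · KM = (-2)·(-2) + 3·7 = 4 + 21 = 25

25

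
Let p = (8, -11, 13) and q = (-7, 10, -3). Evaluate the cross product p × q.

i: (-11)·(-3) - 13·10 = 33 - 130 = -97
j: 13·(-7) - 8·(-3) = -91 - (-24) = -67
k: 8·10 - (-11)·(-7) = 80 - 77 = 3
p × q = (-97, -67, 3)

(-97, -67, 3)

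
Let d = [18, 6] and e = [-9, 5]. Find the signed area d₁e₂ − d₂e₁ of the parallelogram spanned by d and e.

144

18·5 - 6·(-9) = 90 - (-54) = 144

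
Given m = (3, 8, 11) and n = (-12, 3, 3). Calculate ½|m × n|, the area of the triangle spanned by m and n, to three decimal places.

88.016

i: 8·3 - 11·3 = 24 - 33 = -9
j: 11·(-12) - 3·3 = -132 - 9 = -141
k: 3·3 - 8·(-12) = 9 - (-96) = 105
m × n = (-9, -141, 105)
|m × n| = √((-9)² + (-141)² + 105²) = √30987 ≈ 176.0312
area = ½ · 176.0312 ≈ 88.016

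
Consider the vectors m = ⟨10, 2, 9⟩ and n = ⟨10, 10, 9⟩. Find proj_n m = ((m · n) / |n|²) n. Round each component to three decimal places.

(7.153, 7.153, 6.438)

m · n = 10·10 + 2·10 + 9·9 = 100 + 20 + 81 = 201
|n|² = 100 + 100 + 81 = 281
proj_n m = (201/281) · (10, 10, 9) ≈ (7.153, 7.153, 6.438)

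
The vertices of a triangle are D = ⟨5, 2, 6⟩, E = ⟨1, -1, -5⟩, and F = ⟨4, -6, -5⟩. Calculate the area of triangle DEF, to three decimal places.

35.196

DE = (-4, -3, -11),  DF = (-1, -8, -11)
i: (-3)·(-11) - (-11)·(-8) = 33 - 88 = -55
j: (-11)·(-1) - (-4)·(-11) = 11 - 44 = -33
k: (-4)·(-8) - (-3)·(-1) = 32 - 3 = 29
DE × DF = (-55, -33, 29)
|DE × DF| = √4955 ≈ 70.3918
area = ½ · 70.3918 ≈ 35.196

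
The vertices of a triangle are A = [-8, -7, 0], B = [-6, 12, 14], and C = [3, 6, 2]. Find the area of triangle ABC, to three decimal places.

138.496

AB = (2, 19, 14),  AC = (11, 13, 2)
i: 19·2 - 14·13 = 38 - 182 = -144
j: 14·11 - 2·2 = 154 - 4 = 150
k: 2·13 - 19·11 = 26 - 209 = -183
AB × AC = (-144, 150, -183)
|AB × AC| = √76725 ≈ 276.9928
area = ½ · 276.9928 ≈ 138.496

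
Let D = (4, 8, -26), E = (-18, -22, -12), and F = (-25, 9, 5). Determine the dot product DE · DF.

1042

DE = E − D = (-22, -30, 14)
DF = F − D = (-29, 1, 31)
DE · DF = (-22)·(-29) + (-30)·1 + 14·31 = 638 - 30 + 434 = 1042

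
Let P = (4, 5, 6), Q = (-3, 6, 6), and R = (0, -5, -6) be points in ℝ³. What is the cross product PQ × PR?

(-12, -84, 74)

PQ = (-7, 1, 0)
PR = (-4, -10, -12)
i: 1·(-12) - 0·(-10) = -12 - 0 = -12
j: 0·(-4) - (-7)·(-12) = 0 - 84 = -84
k: (-7)·(-10) - 1·(-4) = 70 - (-4) = 74
PQ × PR = (-12, -84, 74)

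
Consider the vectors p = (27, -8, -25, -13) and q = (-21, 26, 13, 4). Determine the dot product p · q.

-1152

p · q = 27·(-21) + (-8)·26 + (-25)·13 + (-13)·4 = -567 - 208 - 325 - 52 = -1152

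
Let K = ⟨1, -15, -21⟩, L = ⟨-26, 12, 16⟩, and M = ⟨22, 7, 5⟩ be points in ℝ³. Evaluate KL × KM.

KL = (-27, 27, 37)
KM = (21, 22, 26)
i: 27·26 - 37·22 = 702 - 814 = -112
j: 37·21 - (-27)·26 = 777 - (-702) = 1479
k: (-27)·22 - 27·21 = -594 - 567 = -1161
KL × KM = (-112, 1479, -1161)

(-112, 1479, -1161)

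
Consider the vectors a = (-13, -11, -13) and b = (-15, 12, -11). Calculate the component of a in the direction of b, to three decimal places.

9.306

a · b = (-13)·(-15) + (-11)·12 + (-13)·(-11) = 195 - 132 + 143 = 206
|b| = √(225 + 144 + 121) = √490 ≈ 22.1359
comp_b a = 206 / √490 ≈ 9.306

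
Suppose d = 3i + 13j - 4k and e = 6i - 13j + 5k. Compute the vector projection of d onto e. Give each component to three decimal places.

d · e = 3·6 + 13·(-13) + (-4)·5 = 18 - 169 - 20 = -171
|e|² = 36 + 169 + 25 = 230
proj_e d = (-171/230) · (6, -13, 5) ≈ (-4.461, 9.665, -3.717)

(-4.461, 9.665, -3.717)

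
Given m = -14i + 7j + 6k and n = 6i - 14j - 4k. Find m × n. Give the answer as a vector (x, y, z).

(56, -20, 154)

i: 7·(-4) - 6·(-14) = -28 - (-84) = 56
j: 6·6 - (-14)·(-4) = 36 - 56 = -20
k: (-14)·(-14) - 7·6 = 196 - 42 = 154
m × n = (56, -20, 154)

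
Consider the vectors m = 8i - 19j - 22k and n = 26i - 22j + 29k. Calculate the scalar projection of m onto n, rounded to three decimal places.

m · n = 8·26 + (-19)·(-22) + (-22)·29 = 208 + 418 - 638 = -12
|n| = √(676 + 484 + 841) = √2001 ≈ 44.7325
comp_n m = -12 / √2001 ≈ -0.268

-0.268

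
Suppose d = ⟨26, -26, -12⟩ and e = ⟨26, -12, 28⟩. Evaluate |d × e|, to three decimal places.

i: (-26)·28 - (-12)·(-12) = -728 - 144 = -872
j: (-12)·26 - 26·28 = -312 - 728 = -1040
k: 26·(-12) - (-26)·26 = -312 - (-676) = 364
d × e = (-872, -1040, 364)
|d × e| = √((-872)² + (-1040)² + 364²) = √1974480 ≈ 1405.1619

1405.162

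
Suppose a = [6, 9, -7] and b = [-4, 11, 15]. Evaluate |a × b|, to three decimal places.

243.294

i: 9·15 - (-7)·11 = 135 - (-77) = 212
j: (-7)·(-4) - 6·15 = 28 - 90 = -62
k: 6·11 - 9·(-4) = 66 - (-36) = 102
a × b = (212, -62, 102)
|a × b| = √(212² + (-62)² + 102²) = √59192 ≈ 243.2941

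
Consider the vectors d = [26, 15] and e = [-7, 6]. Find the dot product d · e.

-92

d · e = 26·(-7) + 15·6 = -182 + 90 = -92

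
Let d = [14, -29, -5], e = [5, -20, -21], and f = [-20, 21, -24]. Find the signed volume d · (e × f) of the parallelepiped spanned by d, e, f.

e × f:
i: (-20)·(-24) - (-21)·21 = 480 - (-441) = 921
j: (-21)·(-20) - 5·(-24) = 420 - (-120) = 540
k: 5·21 - (-20)·(-20) = 105 - 400 = -295
e × f = (921, 540, -295)
d · (e × f) = 14·921 + (-29)·540 + (-5)·(-295) = 12894 - 15660 + 1475 = -1291

-1291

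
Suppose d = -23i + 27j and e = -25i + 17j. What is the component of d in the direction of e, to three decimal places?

34.202

d · e = (-23)·(-25) + 27·17 = 575 + 459 = 1034
|e| = √(625 + 289) = √914 ≈ 30.2324
comp_e d = 1034 / √914 ≈ 34.202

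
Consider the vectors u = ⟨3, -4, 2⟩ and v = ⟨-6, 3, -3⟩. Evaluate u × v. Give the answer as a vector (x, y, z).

(6, -3, -15)

i: (-4)·(-3) - 2·3 = 12 - 6 = 6
j: 2·(-6) - 3·(-3) = -12 - (-9) = -3
k: 3·3 - (-4)·(-6) = 9 - 24 = -15
u × v = (6, -3, -15)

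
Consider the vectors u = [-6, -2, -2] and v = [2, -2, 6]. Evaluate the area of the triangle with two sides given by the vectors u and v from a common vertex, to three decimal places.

19.596

i: (-2)·6 - (-2)·(-2) = -12 - 4 = -16
j: (-2)·2 - (-6)·6 = -4 - (-36) = 32
k: (-6)·(-2) - (-2)·2 = 12 - (-4) = 16
u × v = (-16, 32, 16)
|u × v| = √((-16)² + 32² + 16²) = √1536 ≈ 39.1918
area = ½ · 39.1918 ≈ 19.596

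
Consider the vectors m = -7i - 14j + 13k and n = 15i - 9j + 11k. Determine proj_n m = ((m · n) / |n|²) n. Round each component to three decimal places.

(5.761, -3.457, 4.225)

m · n = (-7)·15 + (-14)·(-9) + 13·11 = -105 + 126 + 143 = 164
|n|² = 225 + 81 + 121 = 427
proj_n m = (164/427) · (15, -9, 11) ≈ (5.761, -3.457, 4.225)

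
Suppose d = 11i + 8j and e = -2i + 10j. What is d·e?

58

d · e = 11·(-2) + 8·10 = -22 + 80 = 58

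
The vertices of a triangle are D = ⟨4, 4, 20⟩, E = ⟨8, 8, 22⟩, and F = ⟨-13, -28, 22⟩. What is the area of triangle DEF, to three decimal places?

DE = (4, 4, 2),  DF = (-17, -32, 2)
i: 4·2 - 2·(-32) = 8 - (-64) = 72
j: 2·(-17) - 4·2 = -34 - 8 = -42
k: 4·(-32) - 4·(-17) = -128 - (-68) = -60
DE × DF = (72, -42, -60)
|DE × DF| = √10548 ≈ 102.7035
area = ½ · 102.7035 ≈ 51.352

51.352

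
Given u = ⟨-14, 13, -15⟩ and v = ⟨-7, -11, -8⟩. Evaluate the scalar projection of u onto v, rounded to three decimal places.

u · v = (-14)·(-7) + 13·(-11) + (-15)·(-8) = 98 - 143 + 120 = 75
|v| = √(49 + 121 + 64) = √234 ≈ 15.2971
comp_v u = 75 / √234 ≈ 4.903

4.903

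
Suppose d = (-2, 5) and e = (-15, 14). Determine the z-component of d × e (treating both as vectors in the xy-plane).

47

(-2)·14 - 5·(-15) = -28 - (-75) = 47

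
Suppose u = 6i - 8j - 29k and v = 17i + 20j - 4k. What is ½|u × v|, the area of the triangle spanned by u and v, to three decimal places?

i: (-8)·(-4) - (-29)·20 = 32 - (-580) = 612
j: (-29)·17 - 6·(-4) = -493 - (-24) = -469
k: 6·20 - (-8)·17 = 120 - (-136) = 256
u × v = (612, -469, 256)
|u × v| = √(612² + (-469)² + 256²) = √660041 ≈ 812.4291
area = ½ · 812.4291 ≈ 406.215

406.215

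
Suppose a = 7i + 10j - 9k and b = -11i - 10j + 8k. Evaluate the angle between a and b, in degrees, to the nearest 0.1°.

a · b = 7·(-11) + 10·(-10) + (-9)·8 = -77 - 100 - 72 = -249
|a|² = 49 + 100 + 81 = 230,  |a| = √230 ≈ 15.165751
|b|² = 121 + 100 + 64 = 285,  |b| = √285 ≈ 16.881943
cos θ = -249 / (15.165751 · 16.881943) ≈ -0.97255
θ = arccos(-0.97255) ≈ 166.5°

166.5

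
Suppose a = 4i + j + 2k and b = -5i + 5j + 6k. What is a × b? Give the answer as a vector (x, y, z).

i: 1·6 - 2·5 = 6 - 10 = -4
j: 2·(-5) - 4·6 = -10 - 24 = -34
k: 4·5 - 1·(-5) = 20 - (-5) = 25
a × b = (-4, -34, 25)

(-4, -34, 25)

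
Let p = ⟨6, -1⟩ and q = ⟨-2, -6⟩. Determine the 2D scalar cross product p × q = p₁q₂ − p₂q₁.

-38

6·(-6) - (-1)·(-2) = -36 - 2 = -38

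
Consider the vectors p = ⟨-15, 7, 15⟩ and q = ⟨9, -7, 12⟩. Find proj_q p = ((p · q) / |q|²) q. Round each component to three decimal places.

p · q = (-15)·9 + 7·(-7) + 15·12 = -135 - 49 + 180 = -4
|q|² = 81 + 49 + 144 = 274
proj_q p = (-4/274) · (9, -7, 12) ≈ (-0.131, 0.102, -0.175)

(-0.131, 0.102, -0.175)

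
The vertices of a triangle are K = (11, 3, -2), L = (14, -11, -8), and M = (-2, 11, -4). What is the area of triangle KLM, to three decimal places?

KL = (3, -14, -6),  KM = (-13, 8, -2)
i: (-14)·(-2) - (-6)·8 = 28 - (-48) = 76
j: (-6)·(-13) - 3·(-2) = 78 - (-6) = 84
k: 3·8 - (-14)·(-13) = 24 - 182 = -158
KL × KM = (76, 84, -158)
|KL × KM| = √37796 ≈ 194.4119
area = ½ · 194.4119 ≈ 97.206

97.206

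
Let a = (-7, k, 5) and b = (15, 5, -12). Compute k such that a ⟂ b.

33

a · b = (-7)·15 + k·5 + 5·(-12) = -165 + 5k
Set equal to 0: 5k = 165, so k = 33.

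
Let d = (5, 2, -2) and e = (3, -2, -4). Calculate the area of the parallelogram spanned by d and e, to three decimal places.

24.413

i: 2·(-4) - (-2)·(-2) = -8 - 4 = -12
j: (-2)·3 - 5·(-4) = -6 - (-20) = 14
k: 5·(-2) - 2·3 = -10 - 6 = -16
d × e = (-12, 14, -16)
|d × e| = √((-12)² + 14² + (-16)²) = √596 ≈ 24.4131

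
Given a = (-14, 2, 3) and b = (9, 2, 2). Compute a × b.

(-2, 55, -46)

i: 2·2 - 3·2 = 4 - 6 = -2
j: 3·9 - (-14)·2 = 27 - (-28) = 55
k: (-14)·2 - 2·9 = -28 - 18 = -46
a × b = (-2, 55, -46)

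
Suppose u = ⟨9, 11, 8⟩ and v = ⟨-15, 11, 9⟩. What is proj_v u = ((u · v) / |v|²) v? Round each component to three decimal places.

(-2.037, 1.494, 1.222)

u · v = 9·(-15) + 11·11 + 8·9 = -135 + 121 + 72 = 58
|v|² = 225 + 121 + 81 = 427
proj_v u = (58/427) · (-15, 11, 9) ≈ (-2.037, 1.494, 1.222)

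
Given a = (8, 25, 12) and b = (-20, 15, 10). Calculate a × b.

(70, -320, 620)

i: 25·10 - 12·15 = 250 - 180 = 70
j: 12·(-20) - 8·10 = -240 - 80 = -320
k: 8·15 - 25·(-20) = 120 - (-500) = 620
a × b = (70, -320, 620)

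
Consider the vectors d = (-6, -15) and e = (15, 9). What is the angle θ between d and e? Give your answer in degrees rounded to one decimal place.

142.8

d · e = (-6)·15 + (-15)·9 = -90 - 135 = -225
|d|² = 36 + 225 = 261,  |d| = √261 ≈ 16.155494
|e|² = 225 + 81 = 306,  |e| = √306 ≈ 17.492856
cos θ = -225 / (16.155494 · 17.492856) ≈ -0.79616
θ = arccos(-0.79616) ≈ 142.8°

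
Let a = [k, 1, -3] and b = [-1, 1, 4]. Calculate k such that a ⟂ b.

a · b = k·(-1) + 1·1 + (-3)·4 = -11 - 1k
Set equal to 0: -1k = 11, so k = -11.

-11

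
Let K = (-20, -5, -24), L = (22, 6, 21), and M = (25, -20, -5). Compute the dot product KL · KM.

KL = L − K = (42, 11, 45)
KM = M − K = (45, -15, 19)
KL · KM = 42·45 + 11·(-15) + 45·19 = 1890 - 165 + 855 = 2580

2580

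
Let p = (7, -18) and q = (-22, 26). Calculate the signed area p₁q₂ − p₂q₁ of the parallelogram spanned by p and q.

7·26 - (-18)·(-22) = 182 - 396 = -214

-214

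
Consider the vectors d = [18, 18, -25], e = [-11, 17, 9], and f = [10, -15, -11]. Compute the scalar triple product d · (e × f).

-1369

e × f:
i: 17·(-11) - 9·(-15) = -187 - (-135) = -52
j: 9·10 - (-11)·(-11) = 90 - 121 = -31
k: (-11)·(-15) - 17·10 = 165 - 170 = -5
e × f = (-52, -31, -5)
d · (e × f) = 18·(-52) + 18·(-31) + (-25)·(-5) = -936 - 558 + 125 = -1369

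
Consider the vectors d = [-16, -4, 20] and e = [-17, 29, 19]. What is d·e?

536

d · e = (-16)·(-17) + (-4)·29 + 20·19 = 272 - 116 + 380 = 536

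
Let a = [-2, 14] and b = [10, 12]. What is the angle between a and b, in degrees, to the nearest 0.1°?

a · b = (-2)·10 + 14·12 = -20 + 168 = 148
|a|² = 4 + 196 = 200,  |a| = √200 ≈ 14.142136
|b|² = 100 + 144 = 244,  |b| = √244 ≈ 15.620499
cos θ = 148 / (14.142136 · 15.620499) ≈ 0.66996
θ = arccos(0.66996) ≈ 47.9°

47.9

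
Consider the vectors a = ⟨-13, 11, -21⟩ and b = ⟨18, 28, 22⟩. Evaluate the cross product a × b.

(830, -92, -562)

i: 11·22 - (-21)·28 = 242 - (-588) = 830
j: (-21)·18 - (-13)·22 = -378 - (-286) = -92
k: (-13)·28 - 11·18 = -364 - 198 = -562
a × b = (830, -92, -562)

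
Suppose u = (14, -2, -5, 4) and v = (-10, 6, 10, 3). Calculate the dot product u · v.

u · v = 14·(-10) + (-2)·6 + (-5)·10 + 4·3 = -140 - 12 - 50 + 12 = -190

-190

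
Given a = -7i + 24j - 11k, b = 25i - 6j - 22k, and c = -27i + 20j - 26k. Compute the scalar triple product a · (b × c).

21966

b × c:
i: (-6)·(-26) - (-22)·20 = 156 - (-440) = 596
j: (-22)·(-27) - 25·(-26) = 594 - (-650) = 1244
k: 25·20 - (-6)·(-27) = 500 - 162 = 338
b × c = (596, 1244, 338)
a · (b × c) = (-7)·596 + 24·1244 + (-11)·338 = -4172 + 29856 - 3718 = 21966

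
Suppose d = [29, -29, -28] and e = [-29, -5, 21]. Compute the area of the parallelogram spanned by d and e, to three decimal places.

1254.753

i: (-29)·21 - (-28)·(-5) = -609 - 140 = -749
j: (-28)·(-29) - 29·21 = 812 - 609 = 203
k: 29·(-5) - (-29)·(-29) = -145 - 841 = -986
d × e = (-749, 203, -986)
|d × e| = √((-749)² + 203² + (-986)²) = √1574406 ≈ 1254.7534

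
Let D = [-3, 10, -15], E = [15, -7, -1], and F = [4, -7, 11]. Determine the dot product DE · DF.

779

DE = E − D = (18, -17, 14)
DF = F − D = (7, -17, 26)
DE · DF = 18·7 + (-17)·(-17) + 14·26 = 126 + 289 + 364 = 779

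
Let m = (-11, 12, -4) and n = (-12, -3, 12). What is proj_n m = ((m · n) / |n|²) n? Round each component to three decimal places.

(-1.939, -0.485, 1.939)

m · n = (-11)·(-12) + 12·(-3) + (-4)·12 = 132 - 36 - 48 = 48
|n|² = 144 + 9 + 144 = 297
proj_n m = (48/297) · (-12, -3, 12) ≈ (-1.939, -0.485, 1.939)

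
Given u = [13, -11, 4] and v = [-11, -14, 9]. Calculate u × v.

(-43, -161, -303)

i: (-11)·9 - 4·(-14) = -99 - (-56) = -43
j: 4·(-11) - 13·9 = -44 - 117 = -161
k: 13·(-14) - (-11)·(-11) = -182 - 121 = -303
u × v = (-43, -161, -303)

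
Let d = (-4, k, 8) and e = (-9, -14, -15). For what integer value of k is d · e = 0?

-6

d · e = (-4)·(-9) + k·(-14) + 8·(-15) = -84 - 14k
Set equal to 0: -14k = 84, so k = -6.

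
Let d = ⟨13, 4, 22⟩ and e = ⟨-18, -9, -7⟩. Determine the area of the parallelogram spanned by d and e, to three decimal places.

352.065

i: 4·(-7) - 22·(-9) = -28 - (-198) = 170
j: 22·(-18) - 13·(-7) = -396 - (-91) = -305
k: 13·(-9) - 4·(-18) = -117 - (-72) = -45
d × e = (170, -305, -45)
|d × e| = √(170² + (-305)² + (-45)²) = √123950 ≈ 352.0653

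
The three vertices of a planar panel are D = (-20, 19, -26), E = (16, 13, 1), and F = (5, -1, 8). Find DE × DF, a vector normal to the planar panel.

DE = (36, -6, 27)
DF = (25, -20, 34)
i: (-6)·34 - 27·(-20) = -204 - (-540) = 336
j: 27·25 - 36·34 = 675 - 1224 = -549
k: 36·(-20) - (-6)·25 = -720 - (-150) = -570
DE × DF = (336, -549, -570)

(336, -549, -570)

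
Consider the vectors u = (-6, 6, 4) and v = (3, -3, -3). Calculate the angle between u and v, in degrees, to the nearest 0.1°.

u · v = (-6)·3 + 6·(-3) + 4·(-3) = -18 - 18 - 12 = -48
|u|² = 36 + 36 + 16 = 88,  |u| = √88 ≈ 9.380832
|v|² = 9 + 9 + 9 = 27,  |v| = √27 ≈ 5.196152
cos θ = -48 / (9.380832 · 5.196152) ≈ -0.98473
θ = arccos(-0.98473) ≈ 170.0°

170.0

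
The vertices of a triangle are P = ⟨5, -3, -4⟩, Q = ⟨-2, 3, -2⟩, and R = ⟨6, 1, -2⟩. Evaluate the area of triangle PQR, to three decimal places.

18.894

PQ = (-7, 6, 2),  PR = (1, 4, 2)
i: 6·2 - 2·4 = 12 - 8 = 4
j: 2·1 - (-7)·2 = 2 - (-14) = 16
k: (-7)·4 - 6·1 = -28 - 6 = -34
PQ × PR = (4, 16, -34)
|PQ × PR| = √1428 ≈ 37.7889
area = ½ · 37.7889 ≈ 18.894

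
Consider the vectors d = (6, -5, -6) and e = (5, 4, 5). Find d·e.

-20

d · e = 6·5 + (-5)·4 + (-6)·5 = 30 - 20 - 30 = -20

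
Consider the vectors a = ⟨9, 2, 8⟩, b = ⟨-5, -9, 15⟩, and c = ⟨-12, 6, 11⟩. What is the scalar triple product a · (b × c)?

b × c:
i: (-9)·11 - 15·6 = -99 - 90 = -189
j: 15·(-12) - (-5)·11 = -180 - (-55) = -125
k: (-5)·6 - (-9)·(-12) = -30 - 108 = -138
b × c = (-189, -125, -138)
a · (b × c) = 9·(-189) + 2·(-125) + 8·(-138) = -1701 - 250 - 1104 = -3055

-3055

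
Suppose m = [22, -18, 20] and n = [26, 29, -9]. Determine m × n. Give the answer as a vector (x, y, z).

(-418, 718, 1106)

i: (-18)·(-9) - 20·29 = 162 - 580 = -418
j: 20·26 - 22·(-9) = 520 - (-198) = 718
k: 22·29 - (-18)·26 = 638 - (-468) = 1106
m × n = (-418, 718, 1106)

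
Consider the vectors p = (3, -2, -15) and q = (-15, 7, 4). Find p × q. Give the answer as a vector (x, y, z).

i: (-2)·4 - (-15)·7 = -8 - (-105) = 97
j: (-15)·(-15) - 3·4 = 225 - 12 = 213
k: 3·7 - (-2)·(-15) = 21 - 30 = -9
p × q = (97, 213, -9)

(97, 213, -9)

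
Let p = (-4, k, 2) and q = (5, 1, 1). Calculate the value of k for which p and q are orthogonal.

p · q = (-4)·5 + k·1 + 2·1 = -18 + 1k
Set equal to 0: 1k = 18, so k = 18.

18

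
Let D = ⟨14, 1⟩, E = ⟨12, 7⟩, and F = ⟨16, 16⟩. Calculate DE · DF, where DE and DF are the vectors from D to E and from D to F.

86

DE = E − D = (-2, 6)
DF = F − D = (2, 15)
DE · DF = (-2)·2 + 6·15 = -4 + 90 = 86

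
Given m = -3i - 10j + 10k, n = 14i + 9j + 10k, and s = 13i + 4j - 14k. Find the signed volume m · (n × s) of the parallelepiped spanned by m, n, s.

-3372

n × s:
i: 9·(-14) - 10·4 = -126 - 40 = -166
j: 10·13 - 14·(-14) = 130 - (-196) = 326
k: 14·4 - 9·13 = 56 - 117 = -61
n × s = (-166, 326, -61)
m · (n × s) = (-3)·(-166) + (-10)·326 + 10·(-61) = 498 - 3260 - 610 = -3372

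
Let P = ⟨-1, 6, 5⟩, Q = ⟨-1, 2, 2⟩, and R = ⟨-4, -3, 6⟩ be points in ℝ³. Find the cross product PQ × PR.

(-31, 9, -12)

PQ = (0, -4, -3)
PR = (-3, -9, 1)
i: (-4)·1 - (-3)·(-9) = -4 - 27 = -31
j: (-3)·(-3) - 0·1 = 9 - 0 = 9
k: 0·(-9) - (-4)·(-3) = 0 - 12 = -12
PQ × PR = (-31, 9, -12)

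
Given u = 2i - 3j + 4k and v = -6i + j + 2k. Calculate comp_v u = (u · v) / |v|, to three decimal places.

-1.093

u · v = 2·(-6) + (-3)·1 + 4·2 = -12 - 3 + 8 = -7
|v| = √(36 + 1 + 4) = √41 ≈ 6.4031
comp_v u = -7 / √41 ≈ -1.093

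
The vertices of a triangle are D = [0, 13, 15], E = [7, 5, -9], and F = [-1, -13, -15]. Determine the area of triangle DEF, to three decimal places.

244.086

DE = (7, -8, -24),  DF = (-1, -26, -30)
i: (-8)·(-30) - (-24)·(-26) = 240 - 624 = -384
j: (-24)·(-1) - 7·(-30) = 24 - (-210) = 234
k: 7·(-26) - (-8)·(-1) = -182 - 8 = -190
DE × DF = (-384, 234, -190)
|DE × DF| = √238312 ≈ 488.1721
area = ½ · 488.1721 ≈ 244.086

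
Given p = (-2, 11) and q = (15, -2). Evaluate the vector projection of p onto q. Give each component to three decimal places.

p · q = (-2)·15 + 11·(-2) = -30 - 22 = -52
|q|² = 225 + 4 = 229
proj_q p = (-52/229) · (15, -2) ≈ (-3.406, 0.454)

(-3.406, 0.454)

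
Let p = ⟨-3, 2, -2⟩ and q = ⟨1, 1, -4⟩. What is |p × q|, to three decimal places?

16.031

i: 2·(-4) - (-2)·1 = -8 - (-2) = -6
j: (-2)·1 - (-3)·(-4) = -2 - 12 = -14
k: (-3)·1 - 2·1 = -3 - 2 = -5
p × q = (-6, -14, -5)
|p × q| = √((-6)² + (-14)² + (-5)²) = √257 ≈ 16.0312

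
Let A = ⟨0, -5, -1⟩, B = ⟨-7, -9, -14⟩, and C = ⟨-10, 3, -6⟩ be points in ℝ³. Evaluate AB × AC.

(124, 95, -96)

AB = (-7, -4, -13)
AC = (-10, 8, -5)
i: (-4)·(-5) - (-13)·8 = 20 - (-104) = 124
j: (-13)·(-10) - (-7)·(-5) = 130 - 35 = 95
k: (-7)·8 - (-4)·(-10) = -56 - 40 = -96
AB × AC = (124, 95, -96)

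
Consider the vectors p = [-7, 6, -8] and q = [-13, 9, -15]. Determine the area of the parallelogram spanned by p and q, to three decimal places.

i: 6·(-15) - (-8)·9 = -90 - (-72) = -18
j: (-8)·(-13) - (-7)·(-15) = 104 - 105 = -1
k: (-7)·9 - 6·(-13) = -63 - (-78) = 15
p × q = (-18, -1, 15)
|p × q| = √((-18)² + (-1)² + 15²) = √550 ≈ 23.4521

23.452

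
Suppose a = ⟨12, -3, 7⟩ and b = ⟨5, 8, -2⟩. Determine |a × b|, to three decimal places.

135.285

i: (-3)·(-2) - 7·8 = 6 - 56 = -50
j: 7·5 - 12·(-2) = 35 - (-24) = 59
k: 12·8 - (-3)·5 = 96 - (-15) = 111
a × b = (-50, 59, 111)
|a × b| = √((-50)² + 59² + 111²) = √18302 ≈ 135.2849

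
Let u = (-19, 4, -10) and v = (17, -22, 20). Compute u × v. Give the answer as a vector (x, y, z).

i: 4·20 - (-10)·(-22) = 80 - 220 = -140
j: (-10)·17 - (-19)·20 = -170 - (-380) = 210
k: (-19)·(-22) - 4·17 = 418 - 68 = 350
u × v = (-140, 210, 350)

(-140, 210, 350)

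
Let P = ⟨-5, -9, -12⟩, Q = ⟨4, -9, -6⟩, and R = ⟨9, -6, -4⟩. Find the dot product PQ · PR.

PQ = Q − P = (9, 0, 6)
PR = R − P = (14, 3, 8)
PQ · PR = 9·14 + 0·3 + 6·8 = 126 + 0 + 48 = 174

174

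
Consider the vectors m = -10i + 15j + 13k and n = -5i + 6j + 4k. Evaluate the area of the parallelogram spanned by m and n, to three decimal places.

i: 15·4 - 13·6 = 60 - 78 = -18
j: 13·(-5) - (-10)·4 = -65 - (-40) = -25
k: (-10)·6 - 15·(-5) = -60 - (-75) = 15
m × n = (-18, -25, 15)
|m × n| = √((-18)² + (-25)² + 15²) = √1174 ≈ 34.2637

34.264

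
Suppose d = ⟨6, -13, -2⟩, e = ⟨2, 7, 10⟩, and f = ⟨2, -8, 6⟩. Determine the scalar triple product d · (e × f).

e × f:
i: 7·6 - 10·(-8) = 42 - (-80) = 122
j: 10·2 - 2·6 = 20 - 12 = 8
k: 2·(-8) - 7·2 = -16 - 14 = -30
e × f = (122, 8, -30)
d · (e × f) = 6·122 + (-13)·8 + (-2)·(-30) = 732 - 104 + 60 = 688

688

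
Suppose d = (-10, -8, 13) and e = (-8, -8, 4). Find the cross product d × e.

i: (-8)·4 - 13·(-8) = -32 - (-104) = 72
j: 13·(-8) - (-10)·4 = -104 - (-40) = -64
k: (-10)·(-8) - (-8)·(-8) = 80 - 64 = 16
d × e = (72, -64, 16)

(72, -64, 16)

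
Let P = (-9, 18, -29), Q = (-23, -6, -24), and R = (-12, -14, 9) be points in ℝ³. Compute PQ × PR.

PQ = (-14, -24, 5)
PR = (-3, -32, 38)
i: (-24)·38 - 5·(-32) = -912 - (-160) = -752
j: 5·(-3) - (-14)·38 = -15 - (-532) = 517
k: (-14)·(-32) - (-24)·(-3) = 448 - 72 = 376
PQ × PR = (-752, 517, 376)

(-752, 517, 376)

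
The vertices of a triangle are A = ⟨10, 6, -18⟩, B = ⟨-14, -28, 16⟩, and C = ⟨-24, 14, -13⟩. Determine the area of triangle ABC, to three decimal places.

AB = (-24, -34, 34),  AC = (-34, 8, 5)
i: (-34)·5 - 34·8 = -170 - 272 = -442
j: 34·(-34) - (-24)·5 = -1156 - (-120) = -1036
k: (-24)·8 - (-34)·(-34) = -192 - 1156 = -1348
AB × AC = (-442, -1036, -1348)
|AB × AC| = √3085764 ≈ 1756.6343
area = ½ · 1756.6343 ≈ 878.317

878.317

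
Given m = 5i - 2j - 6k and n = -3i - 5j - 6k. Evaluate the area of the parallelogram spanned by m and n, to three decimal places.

i: (-2)·(-6) - (-6)·(-5) = 12 - 30 = -18
j: (-6)·(-3) - 5·(-6) = 18 - (-30) = 48
k: 5·(-5) - (-2)·(-3) = -25 - 6 = -31
m × n = (-18, 48, -31)
|m × n| = √((-18)² + 48² + (-31)²) = √3589 ≈ 59.9083

59.908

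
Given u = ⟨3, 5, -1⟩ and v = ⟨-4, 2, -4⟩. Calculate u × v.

i: 5·(-4) - (-1)·2 = -20 - (-2) = -18
j: (-1)·(-4) - 3·(-4) = 4 - (-12) = 16
k: 3·2 - 5·(-4) = 6 - (-20) = 26
u × v = (-18, 16, 26)

(-18, 16, 26)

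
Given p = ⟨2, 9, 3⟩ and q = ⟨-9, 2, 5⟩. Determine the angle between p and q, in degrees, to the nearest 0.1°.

p · q = 2·(-9) + 9·2 + 3·5 = -18 + 18 + 15 = 15
|p|² = 4 + 81 + 9 = 94,  |p| = √94 ≈ 9.695360
|q|² = 81 + 4 + 25 = 110,  |q| = √110 ≈ 10.488088
cos θ = 15 / (9.695360 · 10.488088) ≈ 0.14751
θ = arccos(0.14751) ≈ 81.5°

81.5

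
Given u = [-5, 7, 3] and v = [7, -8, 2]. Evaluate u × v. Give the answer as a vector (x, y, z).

(38, 31, -9)

i: 7·2 - 3·(-8) = 14 - (-24) = 38
j: 3·7 - (-5)·2 = 21 - (-10) = 31
k: (-5)·(-8) - 7·7 = 40 - 49 = -9
u × v = (38, 31, -9)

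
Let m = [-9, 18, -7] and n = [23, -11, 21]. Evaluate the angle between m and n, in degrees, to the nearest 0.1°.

141.7

m · n = (-9)·23 + 18·(-11) + (-7)·21 = -207 - 198 - 147 = -552
|m|² = 81 + 324 + 49 = 454,  |m| = √454 ≈ 21.307276
|n|² = 529 + 121 + 441 = 1091,  |n| = √1091 ≈ 33.030289
cos θ = -552 / (21.307276 · 33.030289) ≈ -0.78433
θ = arccos(-0.78433) ≈ 141.7°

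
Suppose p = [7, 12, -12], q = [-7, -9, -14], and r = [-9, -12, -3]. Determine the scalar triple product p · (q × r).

237

q × r:
i: (-9)·(-3) - (-14)·(-12) = 27 - 168 = -141
j: (-14)·(-9) - (-7)·(-3) = 126 - 21 = 105
k: (-7)·(-12) - (-9)·(-9) = 84 - 81 = 3
q × r = (-141, 105, 3)
p · (q × r) = 7·(-141) + 12·105 + (-12)·3 = -987 + 1260 - 36 = 237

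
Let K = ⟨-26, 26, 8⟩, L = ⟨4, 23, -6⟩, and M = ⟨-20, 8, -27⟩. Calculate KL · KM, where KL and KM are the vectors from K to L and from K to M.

724

KL = L − K = (30, -3, -14)
KM = M − K = (6, -18, -35)
KL · KM = 30·6 + (-3)·(-18) + (-14)·(-35) = 180 + 54 + 490 = 724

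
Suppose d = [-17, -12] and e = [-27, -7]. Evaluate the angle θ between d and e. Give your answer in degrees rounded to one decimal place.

d · e = (-17)·(-27) + (-12)·(-7) = 459 + 84 = 543
|d|² = 289 + 144 = 433,  |d| = √433 ≈ 20.808652
|e|² = 729 + 49 = 778,  |e| = √778 ≈ 27.892651
cos θ = 543 / (20.808652 · 27.892651) ≈ 0.93555
θ = arccos(0.93555) ≈ 20.7°

20.7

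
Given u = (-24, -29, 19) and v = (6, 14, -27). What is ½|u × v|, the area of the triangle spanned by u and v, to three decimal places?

i: (-29)·(-27) - 19·14 = 783 - 266 = 517
j: 19·6 - (-24)·(-27) = 114 - 648 = -534
k: (-24)·14 - (-29)·6 = -336 - (-174) = -162
u × v = (517, -534, -162)
|u × v| = √(517² + (-534)² + (-162)²) = √578689 ≈ 760.7161
area = ½ · 760.7161 ≈ 380.358

380.358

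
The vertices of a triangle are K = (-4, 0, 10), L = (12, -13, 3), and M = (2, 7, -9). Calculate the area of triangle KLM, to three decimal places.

KL = (16, -13, -7),  KM = (6, 7, -19)
i: (-13)·(-19) - (-7)·7 = 247 - (-49) = 296
j: (-7)·6 - 16·(-19) = -42 - (-304) = 262
k: 16·7 - (-13)·6 = 112 - (-78) = 190
KL × KM = (296, 262, 190)
|KL × KM| = √192360 ≈ 438.5886
area = ½ · 438.5886 ≈ 219.294

219.294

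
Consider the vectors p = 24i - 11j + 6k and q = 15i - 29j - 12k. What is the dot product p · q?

607

p · q = 24·15 + (-11)·(-29) + 6·(-12) = 360 + 319 - 72 = 607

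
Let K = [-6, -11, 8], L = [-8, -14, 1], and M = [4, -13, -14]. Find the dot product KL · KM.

KL = L − K = (-2, -3, -7)
KM = M − K = (10, -2, -22)
KL · KM = (-2)·10 + (-3)·(-2) + (-7)·(-22) = -20 + 6 + 154 = 140

140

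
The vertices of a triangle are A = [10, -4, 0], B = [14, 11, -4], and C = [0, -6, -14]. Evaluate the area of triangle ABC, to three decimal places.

AB = (4, 15, -4),  AC = (-10, -2, -14)
i: 15·(-14) - (-4)·(-2) = -210 - 8 = -218
j: (-4)·(-10) - 4·(-14) = 40 - (-56) = 96
k: 4·(-2) - 15·(-10) = -8 - (-150) = 142
AB × AC = (-218, 96, 142)
|AB × AC| = √76904 ≈ 277.3157
area = ½ · 277.3157 ≈ 138.658

138.658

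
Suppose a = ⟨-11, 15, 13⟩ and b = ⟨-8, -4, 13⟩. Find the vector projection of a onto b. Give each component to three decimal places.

(-6.329, -3.165, 10.285)

a · b = (-11)·(-8) + 15·(-4) + 13·13 = 88 - 60 + 169 = 197
|b|² = 64 + 16 + 169 = 249
proj_b a = (197/249) · (-8, -4, 13) ≈ (-6.329, -3.165, 10.285)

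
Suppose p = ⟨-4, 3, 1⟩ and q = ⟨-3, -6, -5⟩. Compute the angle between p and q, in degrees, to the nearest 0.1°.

104.9

p · q = (-4)·(-3) + 3·(-6) + 1·(-5) = 12 - 18 - 5 = -11
|p|² = 16 + 9 + 1 = 26,  |p| = √26 ≈ 5.099020
|q|² = 9 + 36 + 25 = 70,  |q| = √70 ≈ 8.366600
cos θ = -11 / (5.099020 · 8.366600) ≈ -0.25784
θ = arccos(-0.25784) ≈ 104.9°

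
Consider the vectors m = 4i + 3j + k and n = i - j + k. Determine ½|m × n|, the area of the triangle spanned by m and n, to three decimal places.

i: 3·1 - 1·(-1) = 3 - (-1) = 4
j: 1·1 - 4·1 = 1 - 4 = -3
k: 4·(-1) - 3·1 = -4 - 3 = -7
m × n = (4, -3, -7)
|m × n| = √(4² + (-3)² + (-7)²) = √74 ≈ 8.6023
area = ½ · 8.6023 ≈ 4.301

4.301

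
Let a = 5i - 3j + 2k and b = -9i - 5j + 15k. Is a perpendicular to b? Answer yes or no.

a · b = 5·(-9) + (-3)·(-5) + 2·15 = -45 + 15 + 30 = 0
Zero, so the vectors are orthogonal.

yes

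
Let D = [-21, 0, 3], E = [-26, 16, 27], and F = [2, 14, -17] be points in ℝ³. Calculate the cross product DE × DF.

(-656, 452, -438)

DE = (-5, 16, 24)
DF = (23, 14, -20)
i: 16·(-20) - 24·14 = -320 - 336 = -656
j: 24·23 - (-5)·(-20) = 552 - 100 = 452
k: (-5)·14 - 16·23 = -70 - 368 = -438
DE × DF = (-656, 452, -438)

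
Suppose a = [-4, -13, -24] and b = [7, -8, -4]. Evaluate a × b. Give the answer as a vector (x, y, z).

(-140, -184, 123)

i: (-13)·(-4) - (-24)·(-8) = 52 - 192 = -140
j: (-24)·7 - (-4)·(-4) = -168 - 16 = -184
k: (-4)·(-8) - (-13)·7 = 32 - (-91) = 123
a × b = (-140, -184, 123)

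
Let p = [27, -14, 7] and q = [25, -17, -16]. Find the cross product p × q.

i: (-14)·(-16) - 7·(-17) = 224 - (-119) = 343
j: 7·25 - 27·(-16) = 175 - (-432) = 607
k: 27·(-17) - (-14)·25 = -459 - (-350) = -109
p × q = (343, 607, -109)

(343, 607, -109)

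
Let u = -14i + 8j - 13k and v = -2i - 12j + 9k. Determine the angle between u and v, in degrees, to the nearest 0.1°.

u · v = (-14)·(-2) + 8·(-12) + (-13)·9 = 28 - 96 - 117 = -185
|u|² = 196 + 64 + 169 = 429,  |u| = √429 ≈ 20.712315
|v|² = 4 + 144 + 81 = 229,  |v| = √229 ≈ 15.132746
cos θ = -185 / (20.712315 · 15.132746) ≈ -0.59024
θ = arccos(-0.59024) ≈ 126.2°

126.2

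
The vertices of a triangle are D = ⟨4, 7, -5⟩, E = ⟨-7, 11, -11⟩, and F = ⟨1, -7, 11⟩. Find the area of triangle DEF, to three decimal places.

128.055

DE = (-11, 4, -6),  DF = (-3, -14, 16)
i: 4·16 - (-6)·(-14) = 64 - 84 = -20
j: (-6)·(-3) - (-11)·16 = 18 - (-176) = 194
k: (-11)·(-14) - 4·(-3) = 154 - (-12) = 166
DE × DF = (-20, 194, 166)
|DE × DF| = √65592 ≈ 256.1094
area = ½ · 256.1094 ≈ 128.055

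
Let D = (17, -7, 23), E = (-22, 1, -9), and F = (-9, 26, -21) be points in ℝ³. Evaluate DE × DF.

DE = (-39, 8, -32)
DF = (-26, 33, -44)
i: 8·(-44) - (-32)·33 = -352 - (-1056) = 704
j: (-32)·(-26) - (-39)·(-44) = 832 - 1716 = -884
k: (-39)·33 - 8·(-26) = -1287 - (-208) = -1079
DE × DF = (704, -884, -1079)

(704, -884, -1079)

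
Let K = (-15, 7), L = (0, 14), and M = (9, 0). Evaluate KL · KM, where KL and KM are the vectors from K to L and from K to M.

311

KL = L − K = (15, 7)
KM = M − K = (24, -7)
KL · KM = 15·24 + 7·(-7) = 360 - 49 = 311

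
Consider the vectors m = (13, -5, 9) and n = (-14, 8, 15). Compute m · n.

m · n = 13·(-14) + (-5)·8 + 9·15 = -182 - 40 + 135 = -87

-87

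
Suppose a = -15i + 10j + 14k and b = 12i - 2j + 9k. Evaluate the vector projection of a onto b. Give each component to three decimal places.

(-3.878, 0.646, -2.908)

a · b = (-15)·12 + 10·(-2) + 14·9 = -180 - 20 + 126 = -74
|b|² = 144 + 4 + 81 = 229
proj_b a = (-74/229) · (12, -2, 9) ≈ (-3.878, 0.646, -2.908)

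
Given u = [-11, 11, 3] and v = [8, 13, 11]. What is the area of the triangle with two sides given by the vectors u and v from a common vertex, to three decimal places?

142.399

i: 11·11 - 3·13 = 121 - 39 = 82
j: 3·8 - (-11)·11 = 24 - (-121) = 145
k: (-11)·13 - 11·8 = -143 - 88 = -231
u × v = (82, 145, -231)
|u × v| = √(82² + 145² + (-231)²) = √81110 ≈ 284.7982
area = ½ · 284.7982 ≈ 142.399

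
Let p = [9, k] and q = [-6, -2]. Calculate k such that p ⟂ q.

p · q = 9·(-6) + k·(-2) = -54 - 2k
Set equal to 0: -2k = 54, so k = -27.

-27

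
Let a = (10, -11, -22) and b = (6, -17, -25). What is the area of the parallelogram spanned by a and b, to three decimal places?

185.852

i: (-11)·(-25) - (-22)·(-17) = 275 - 374 = -99
j: (-22)·6 - 10·(-25) = -132 - (-250) = 118
k: 10·(-17) - (-11)·6 = -170 - (-66) = -104
a × b = (-99, 118, -104)
|a × b| = √((-99)² + 118² + (-104)²) = √34541 ≈ 185.8521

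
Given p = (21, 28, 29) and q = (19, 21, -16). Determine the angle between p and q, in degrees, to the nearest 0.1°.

p · q = 21·19 + 28·21 + 29·(-16) = 399 + 588 - 464 = 523
|p|² = 441 + 784 + 841 = 2066,  |p| = √2066 ≈ 45.453273
|q|² = 361 + 441 + 256 = 1058,  |q| = √1058 ≈ 32.526912
cos θ = 523 / (45.453273 · 32.526912) ≈ 0.35375
θ = arccos(0.35375) ≈ 69.3°

69.3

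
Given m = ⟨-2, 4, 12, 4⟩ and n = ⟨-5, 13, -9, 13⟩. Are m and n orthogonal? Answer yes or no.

m · n = (-2)·(-5) + 4·13 + 12·(-9) + 4·13 = 10 + 52 - 108 + 52 = 6
Nonzero, so the vectors are not orthogonal.

no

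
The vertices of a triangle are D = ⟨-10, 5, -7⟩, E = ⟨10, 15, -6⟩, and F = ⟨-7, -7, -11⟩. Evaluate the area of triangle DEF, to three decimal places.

141.927

DE = (20, 10, 1),  DF = (3, -12, -4)
i: 10·(-4) - 1·(-12) = -40 - (-12) = -28
j: 1·3 - 20·(-4) = 3 - (-80) = 83
k: 20·(-12) - 10·3 = -240 - 30 = -270
DE × DF = (-28, 83, -270)
|DE × DF| = √80573 ≈ 283.8538
area = ½ · 283.8538 ≈ 141.927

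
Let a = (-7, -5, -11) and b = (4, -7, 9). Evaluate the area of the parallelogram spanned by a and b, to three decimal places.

141.443

i: (-5)·9 - (-11)·(-7) = -45 - 77 = -122
j: (-11)·4 - (-7)·9 = -44 - (-63) = 19
k: (-7)·(-7) - (-5)·4 = 49 - (-20) = 69
a × b = (-122, 19, 69)
|a × b| = √((-122)² + 19² + 69²) = √20006 ≈ 141.4426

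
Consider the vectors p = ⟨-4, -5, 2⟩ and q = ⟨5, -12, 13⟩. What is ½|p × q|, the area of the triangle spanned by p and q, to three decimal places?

52.091

i: (-5)·13 - 2·(-12) = -65 - (-24) = -41
j: 2·5 - (-4)·13 = 10 - (-52) = 62
k: (-4)·(-12) - (-5)·5 = 48 - (-25) = 73
p × q = (-41, 62, 73)
|p × q| = √((-41)² + 62² + 73²) = √10854 ≈ 104.1825
area = ½ · 104.1825 ≈ 52.091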